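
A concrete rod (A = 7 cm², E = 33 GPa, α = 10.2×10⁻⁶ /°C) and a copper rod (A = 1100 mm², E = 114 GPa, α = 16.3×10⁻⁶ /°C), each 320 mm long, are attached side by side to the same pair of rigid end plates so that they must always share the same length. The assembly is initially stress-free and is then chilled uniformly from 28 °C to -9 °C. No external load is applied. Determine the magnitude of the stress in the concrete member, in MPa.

Both members must finish at the same length. With the larger α, the copper tends to over-contract; the plates restrain it, putting the copper in tension and the concrete in compression. With no external load the two internal forces are equal and opposite, magnitude P.
Equating the net (thermal + elastic) strains gives |α₁ − α₂|·ΔT = P·[1/(A₁E₁) + 1/(A₂E₂)].
|α₁ − α₂|·ΔT = 6.1×10⁻⁶ × 37 = 0.0002257.
1/(A₁E₁) + 1/(A₂E₂) = 1/(700×33×10³) + 1/(1100×114×10³) = 5.126×10⁻⁸ N⁻¹.
P = 0.0002257 / 5.126×10⁻⁸ = 4403 N = 4.403 kN.
σ_{concrete} = P/A₁ = 4403/700 = 6.29 MPa, compressive.

σ ≈ 6.29 MPa (compressive)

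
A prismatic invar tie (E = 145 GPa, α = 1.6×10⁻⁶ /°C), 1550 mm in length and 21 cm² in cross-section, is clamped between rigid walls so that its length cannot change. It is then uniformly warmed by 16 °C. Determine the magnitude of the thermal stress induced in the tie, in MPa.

σ ≈ 3.71 MPa (compressive)

Because both ends are immovable the net strain is zero, and the suppressed thermal strain is αΔT = 1.6×10⁻⁶ × 16 = 25.6×10⁻⁶.
Hence σ = E·αΔT = 145×10³ × 25.6×10⁻⁶ = 3.712 MPa, compressive.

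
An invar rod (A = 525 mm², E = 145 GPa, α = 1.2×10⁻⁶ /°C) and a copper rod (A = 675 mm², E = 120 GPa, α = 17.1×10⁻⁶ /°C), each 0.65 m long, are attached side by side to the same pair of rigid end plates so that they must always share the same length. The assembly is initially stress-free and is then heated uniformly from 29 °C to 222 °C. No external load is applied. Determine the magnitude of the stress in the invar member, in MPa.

Both members must finish at the same length. With the larger α, the copper tends to over-expand; the plates restrain it, putting the copper in compression and the invar in tension. With no external load the two internal forces are equal and opposite, magnitude P.
Setting the final lengths equal and cancelling L: (α₁ − α₂)ΔT = P/(A₁E₁) + P/(A₂E₂).
|α₁ − α₂|·ΔT = 15.9×10⁻⁶ × 193 = 0.003069.
1/(A₁E₁) + 1/(A₂E₂) = 1/(525×145×10³) + 1/(675×120×10³) = 2.548×10⁻⁸ N⁻¹.
So P = 0.003069 / 2.548×10⁻⁸ = 120.4 kN.
σ_{invar} = P/A₁ = 120400/525 = 229.4 MPa, tensile.

σ ≈ 229 MPa (tensile)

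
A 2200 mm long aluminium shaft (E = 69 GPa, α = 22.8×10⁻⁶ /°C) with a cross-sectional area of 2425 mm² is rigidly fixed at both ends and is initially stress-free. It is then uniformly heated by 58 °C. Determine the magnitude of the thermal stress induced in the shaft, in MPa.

The supports are rigid, so the total axial strain is zero. The restrained thermal strain is ε = αΔT = 22.8×10⁻⁶ × 58 = 1322.4×10⁻⁶.
The stress required to suppress this strain is σ = Eε = 69×10³ × 1322.4×10⁻⁶ = 91.25 MPa, compressive since the shaft is trying to expand.

σ ≈ 91.2 MPa (compressive)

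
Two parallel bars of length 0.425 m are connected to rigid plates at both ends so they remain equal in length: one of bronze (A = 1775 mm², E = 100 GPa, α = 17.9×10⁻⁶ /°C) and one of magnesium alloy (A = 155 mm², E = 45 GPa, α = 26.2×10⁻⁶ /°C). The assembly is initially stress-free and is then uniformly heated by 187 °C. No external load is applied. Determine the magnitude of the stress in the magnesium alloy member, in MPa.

The magnesium alloy has the larger α, so on heating it would change length more than the bronze if both were free. The rigid plates force a common final length, so the magnesium alloy is put into compression and the bronze into tension, with equal and opposite forces P (no external load).
Compatibility of the two members (thermal + elastic change equal): (α₁ − α₂)ΔT = P·[1/(A₁E₁) + 1/(A₂E₂)].
|α₁ − α₂|·ΔT = 8.3×10⁻⁶ × 187 = 0.001552.
1/(A₁E₁) + 1/(A₂E₂) = 1/(1775×100×10³) + 1/(155×45×10³) = 1.49×10⁻⁷ N⁻¹.
P = 0.001552 / 1.49×10⁻⁷ = 10420 N = 10.42 kN.
σ_{magnesium alloy} = P/A₂ = 10420/155 = 67.2 MPa, compressive.

σ ≈ 67.2 MPa (compressive)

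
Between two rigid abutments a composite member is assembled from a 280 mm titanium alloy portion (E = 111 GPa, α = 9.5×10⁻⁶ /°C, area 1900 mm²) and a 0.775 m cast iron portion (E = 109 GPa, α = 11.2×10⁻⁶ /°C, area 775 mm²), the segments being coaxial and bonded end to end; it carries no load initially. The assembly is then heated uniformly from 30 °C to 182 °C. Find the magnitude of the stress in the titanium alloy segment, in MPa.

With the walls removed the bar would change length by δ_free = Σ αᵢΔT Lᵢ = 9.5×10⁻⁶×152×280 + 11.2×10⁻⁶×152×775 = 1.724 mm.
The rigid supports impose zero overall length change; the single axial force P common to all segments must satisfy P Σ Lᵢ/(AᵢEᵢ) = δ_free.
Σ Lᵢ/(AᵢEᵢ) = 280/(1900×111×10³) + 775/(775×109×10³) = 1.05×10⁻⁵ mm/N.
Hence P = δ_free / Σ(L/AE) = 1.724/1.05×10⁻⁵ = 164.1 kN (compressive).
σ_{titanium alloy} = P / A = 164100 / 1900 = 86.38 MPa.

σ ≈ 86.4 MPa (compressive)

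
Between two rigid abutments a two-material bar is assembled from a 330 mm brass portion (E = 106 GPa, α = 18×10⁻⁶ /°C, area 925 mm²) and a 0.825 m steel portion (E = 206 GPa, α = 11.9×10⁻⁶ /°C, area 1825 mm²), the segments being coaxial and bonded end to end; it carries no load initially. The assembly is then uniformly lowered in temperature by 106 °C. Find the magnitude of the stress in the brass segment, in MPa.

Free thermal contraction of the whole bar: Σ αᵢΔT Lᵢ = 18×10⁻⁶×106×330 + 11.9×10⁻⁶×106×825 = 1.67 mm.
The rigid supports impose zero overall length change; the single axial force P common to all segments must satisfy P Σ Lᵢ/(AᵢEᵢ) = δ_free.
The series flexibility is Σ Lᵢ/(AᵢEᵢ) = 330/(925×106×10³) + 825/(1825×206×10³) = 5.56×10⁻⁶ mm/N.
Hence P = δ_free / Σ(L/AE) = 1.67/5.56×10⁻⁶ = 300.4 kN (tensile).
σ_{brass} = P / A = 300400 / 925 = 324.8 MPa.

σ ≈ 325 MPa (tensile)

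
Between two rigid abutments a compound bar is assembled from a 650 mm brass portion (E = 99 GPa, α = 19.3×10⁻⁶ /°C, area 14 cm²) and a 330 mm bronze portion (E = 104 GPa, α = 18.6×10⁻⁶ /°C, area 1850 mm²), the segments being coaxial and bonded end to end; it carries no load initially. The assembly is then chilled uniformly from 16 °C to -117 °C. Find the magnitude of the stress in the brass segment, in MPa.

σ ≈ 277 MPa (tensile)

If the supports were absent, the total length change would be Σ αᵢΔT Lᵢ = 19.3×10⁻⁶×133×650 + 18.6×10⁻⁶×133×330 = 2.485 mm.
Since the ends are fixed, an axial force P builds up, equal in every segment, with P · Σ Lᵢ/(AᵢEᵢ) = δ_free.
The series flexibility is Σ Lᵢ/(AᵢEᵢ) = 650/(1400×99×10³) + 330/(1850×104×10³) = 6.405×10⁻⁶ mm/N.
So P = 2.485 / 6.405×10⁻⁶ = 388 kN, tensile.
σ_{brass} = P / A = 388000 / 1400 = 277.1 MPa.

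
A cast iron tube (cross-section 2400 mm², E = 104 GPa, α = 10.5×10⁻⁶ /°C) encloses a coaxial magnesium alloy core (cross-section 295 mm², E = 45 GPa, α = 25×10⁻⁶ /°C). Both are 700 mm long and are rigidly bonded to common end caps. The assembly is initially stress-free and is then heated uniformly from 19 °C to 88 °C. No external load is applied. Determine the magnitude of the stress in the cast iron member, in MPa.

σ ≈ 5.25 MPa (tensile)

The magnesium alloy has the larger α, so on heating it would change length more than the cast iron if both were free. The rigid plates force a common final length, so the magnesium alloy is put into compression and the cast iron into tension, with equal and opposite forces P (no external load).
Compatibility of the two members (thermal + elastic change equal): (α₁ − α₂)ΔT = P·[1/(A₁E₁) + 1/(A₂E₂)].
|α₁ − α₂|·ΔT = 14.5×10⁻⁶ × 69 = 0.001001.
1/(A₁E₁) + 1/(A₂E₂) = 1/(2400×104×10³) + 1/(295×45×10³) = 7.934×10⁻⁸ N⁻¹.
So P = 0.001001 / 7.934×10⁻⁸ = 12.61 kN.
σ_{cast iron} = P/A₁ = 12610/2400 = 5.255 MPa, tensile.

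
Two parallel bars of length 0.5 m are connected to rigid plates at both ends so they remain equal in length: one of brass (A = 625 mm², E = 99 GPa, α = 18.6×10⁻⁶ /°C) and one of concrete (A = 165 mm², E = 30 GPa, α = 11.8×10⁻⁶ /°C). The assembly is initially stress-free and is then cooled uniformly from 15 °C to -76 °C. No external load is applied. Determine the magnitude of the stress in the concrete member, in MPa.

σ ≈ 17.2 MPa (compressive)

The brass has the larger α, so on cooling it would change length more than the concrete if both were free. The rigid plates force a common final length, so the brass is put into tension and the concrete into compression, with equal and opposite forces P (no external load).
Compatibility of the two members (thermal + elastic change equal): (α₁ − α₂)ΔT = P·[1/(A₁E₁) + 1/(A₂E₂)].
|α₁ − α₂|·ΔT = 6.8×10⁻⁶ × 91 = 0.0006188.
1/(A₁E₁) + 1/(A₂E₂) = 1/(625×99×10³) + 1/(165×30×10³) = 2.182×10⁻⁷ N⁻¹.
P = 0.0006188 / 2.182×10⁻⁷ = 2836 N = 2.836 kN.
σ_{concrete} = P/A₂ = 2836/165 = 17.19 MPa, compressive.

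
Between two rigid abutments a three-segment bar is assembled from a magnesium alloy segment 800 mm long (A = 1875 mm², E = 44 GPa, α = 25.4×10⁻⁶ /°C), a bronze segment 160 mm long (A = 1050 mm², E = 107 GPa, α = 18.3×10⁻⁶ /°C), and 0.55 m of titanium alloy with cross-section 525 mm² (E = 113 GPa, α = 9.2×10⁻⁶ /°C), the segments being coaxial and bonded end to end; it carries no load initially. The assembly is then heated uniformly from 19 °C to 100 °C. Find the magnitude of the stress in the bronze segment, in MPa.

σ ≈ 107 MPa (compressive)

If the supports were absent, the total length change would be Σ αᵢΔT Lᵢ = 25.4×10⁻⁶×81×800 + 18.3×10⁻⁶×81×160 + 9.2×10⁻⁶×81×550 = 2.293 mm.
Since the ends are fixed, an axial force P builds up, equal in every segment, with P · Σ Lᵢ/(AᵢEᵢ) = δ_free.
The series flexibility is Σ Lᵢ/(AᵢEᵢ) = 800/(1875×44×10³) + 160/(1050×107×10³) + 550/(525×113×10³) = 2.039×10⁻⁵ mm/N.
Hence P = δ_free / Σ(L/AE) = 2.293/2.039×10⁻⁵ = 112.4 kN (compressive).
σ_{bronze} = P / A = 112400 / 1050 = 107.1 MPa.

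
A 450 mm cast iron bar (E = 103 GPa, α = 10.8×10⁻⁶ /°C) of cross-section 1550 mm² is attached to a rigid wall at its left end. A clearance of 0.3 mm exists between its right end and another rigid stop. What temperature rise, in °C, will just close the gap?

The gap closes when αΔT L = 0.3 mm, since the bar is still unstressed at that instant.
So ΔT = g/(αL) = 0.3/(10.8×10⁻⁶ × 450) = 61.73 °C.

ΔT ≈ 61.7 °C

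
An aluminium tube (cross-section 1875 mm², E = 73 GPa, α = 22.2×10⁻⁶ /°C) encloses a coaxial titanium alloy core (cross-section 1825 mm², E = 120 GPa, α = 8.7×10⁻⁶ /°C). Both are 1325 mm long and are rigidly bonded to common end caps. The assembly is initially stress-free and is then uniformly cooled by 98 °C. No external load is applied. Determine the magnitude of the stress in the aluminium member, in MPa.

Equilibrium of a rigid end plate with no external load gives equal and opposite internal forces ±P in the two members. Since α_{aluminium} > α_{titanium alloy}, cooling drives the aluminium into tension and the titanium alloy into compression.
Equating the net (thermal + elastic) strains gives |α₁ − α₂|·ΔT = P·[1/(A₁E₁) + 1/(A₂E₂)].
|α₁ − α₂|·ΔT = 13.5×10⁻⁶ × 98 = 0.001323.
1/(A₁E₁) + 1/(A₂E₂) = 1/(1875×73×10³) + 1/(1825×120×10³) = 1.187×10⁻⁸ N⁻¹.
So P = 0.001323 / 1.187×10⁻⁸ = 111.4 kN.
σ_{aluminium} = P/A₁ = 111400/1875 = 59.43 MPa, tensile.

σ ≈ 59.4 MPa (tensile)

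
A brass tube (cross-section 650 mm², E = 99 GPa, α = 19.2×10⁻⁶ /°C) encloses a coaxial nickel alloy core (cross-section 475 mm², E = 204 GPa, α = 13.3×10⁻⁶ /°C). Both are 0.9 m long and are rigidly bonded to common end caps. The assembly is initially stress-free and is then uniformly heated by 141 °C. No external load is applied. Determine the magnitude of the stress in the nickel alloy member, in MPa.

Both members must finish at the same length. With the larger α, the brass tends to over-expand; the plates restrain it, putting the brass in compression and the nickel alloy in tension. With no external load the two internal forces are equal and opposite, magnitude P.
Compatibility of the two members (thermal + elastic change equal): (α₁ − α₂)ΔT = P·[1/(A₁E₁) + 1/(A₂E₂)].
|α₁ − α₂|·ΔT = 5.9×10⁻⁶ × 141 = 0.0008319.
1/(A₁E₁) + 1/(A₂E₂) = 1/(650×99×10³) + 1/(475×204×10³) = 2.586×10⁻⁸ N⁻¹.
So P = 0.0008319 / 2.586×10⁻⁸ = 32.17 kN.
σ_{nickel alloy} = P/A₂ = 32170/475 = 67.73 MPa, tensile.

σ ≈ 67.7 MPa (tensile)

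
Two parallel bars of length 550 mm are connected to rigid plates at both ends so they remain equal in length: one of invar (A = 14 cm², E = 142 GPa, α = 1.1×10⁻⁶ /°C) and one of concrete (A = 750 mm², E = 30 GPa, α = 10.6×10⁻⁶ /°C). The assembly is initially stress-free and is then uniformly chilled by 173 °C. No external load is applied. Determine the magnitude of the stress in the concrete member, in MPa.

σ ≈ 44.3 MPa (tensile)

Both members must finish at the same length. With the larger α, the concrete tends to over-contract; the plates restrain it, putting the concrete in tension and the invar in compression. With no external load the two internal forces are equal and opposite, magnitude P.
Setting the final lengths equal and cancelling L: (α₁ − α₂)ΔT = P/(A₁E₁) + P/(A₂E₂).
|α₁ − α₂|·ΔT = 9.5×10⁻⁶ × 173 = 0.001643.
1/(A₁E₁) + 1/(A₂E₂) = 1/(1400×142×10³) + 1/(750×30×10³) = 4.947×10⁻⁸ N⁻¹.
So P = 0.001643 / 4.947×10⁻⁸ = 33.22 kN.
σ_{concrete} = P/A₂ = 33220/750 = 44.29 MPa, tensile.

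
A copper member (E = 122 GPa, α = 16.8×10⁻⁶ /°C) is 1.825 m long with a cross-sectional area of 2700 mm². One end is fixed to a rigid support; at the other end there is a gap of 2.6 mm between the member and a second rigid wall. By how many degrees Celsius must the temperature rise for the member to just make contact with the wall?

ΔT ≈ 84.8 °C

Contact occurs when the free expansion equals the gap: αΔT L = 2.6 mm.
So ΔT = g/(αL) = 2.6/(16.8×10⁻⁶ × 1825) = 84.8 °C.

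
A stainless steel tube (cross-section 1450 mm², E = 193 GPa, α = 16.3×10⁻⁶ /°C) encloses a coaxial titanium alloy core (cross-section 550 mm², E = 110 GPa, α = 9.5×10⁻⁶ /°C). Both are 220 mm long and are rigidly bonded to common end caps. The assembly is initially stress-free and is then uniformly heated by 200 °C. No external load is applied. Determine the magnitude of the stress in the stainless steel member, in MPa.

σ ≈ 46.7 MPa (compressive)

The stainless steel has the larger α, so on heating it would change length more than the titanium alloy if both were free. The rigid plates force a common final length, so the stainless steel is put into compression and the titanium alloy into tension, with equal and opposite forces P (no external load).
Compatibility of the two members (thermal + elastic change equal): (α₁ − α₂)ΔT = P·[1/(A₁E₁) + 1/(A₂E₂)].
|α₁ − α₂|·ΔT = 6.8×10⁻⁶ × 200 = 0.00136.
1/(A₁E₁) + 1/(A₂E₂) = 1/(1450×193×10³) + 1/(550×110×10³) = 2.01×10⁻⁸ N⁻¹.
P = 0.00136 / 2.01×10⁻⁸ = 67650 N = 67.65 kN.
σ_{stainless steel} = P/A₁ = 67650/1450 = 46.66 MPa, compressive.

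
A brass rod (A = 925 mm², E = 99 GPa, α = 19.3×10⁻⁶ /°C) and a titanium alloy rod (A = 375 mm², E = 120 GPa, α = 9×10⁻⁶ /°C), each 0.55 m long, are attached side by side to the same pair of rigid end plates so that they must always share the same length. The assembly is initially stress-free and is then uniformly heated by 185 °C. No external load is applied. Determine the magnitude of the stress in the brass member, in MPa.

σ ≈ 62.2 MPa (compressive)

Both members must finish at the same length. With the larger α, the brass tends to over-expand; the plates restrain it, putting the brass in compression and the titanium alloy in tension. With no external load the two internal forces are equal and opposite, magnitude P.
Compatibility of the two members (thermal + elastic change equal): (α₁ − α₂)ΔT = P·[1/(A₁E₁) + 1/(A₂E₂)].
|α₁ − α₂|·ΔT = 10.3×10⁻⁶ × 185 = 0.001905.
1/(A₁E₁) + 1/(A₂E₂) = 1/(925×99×10³) + 1/(375×120×10³) = 3.314×10⁻⁸ N⁻¹.
So P = 0.001905 / 3.314×10⁻⁸ = 57.49 kN.
σ_{brass} = P/A₁ = 57490/925 = 62.16 MPa, compressive.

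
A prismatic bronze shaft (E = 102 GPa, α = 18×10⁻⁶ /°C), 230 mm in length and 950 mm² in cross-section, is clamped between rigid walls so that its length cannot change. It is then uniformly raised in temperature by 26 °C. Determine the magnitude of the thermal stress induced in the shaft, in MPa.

The supports are rigid, so the total axial strain is zero. The restrained thermal strain is ε = αΔT = 18×10⁻⁶ × 26 = 468×10⁻⁶.
Hence σ = E·αΔT = 102×10³ × 468×10⁻⁶ = 47.74 MPa, compressive.

σ ≈ 47.7 MPa (compressive)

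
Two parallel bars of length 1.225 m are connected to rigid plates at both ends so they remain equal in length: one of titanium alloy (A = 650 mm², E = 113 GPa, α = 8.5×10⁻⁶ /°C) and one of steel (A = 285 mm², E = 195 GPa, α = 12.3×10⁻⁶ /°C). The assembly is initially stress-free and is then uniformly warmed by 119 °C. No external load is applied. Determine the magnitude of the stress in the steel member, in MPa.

σ ≈ 50.2 MPa (compressive)

Equilibrium of a rigid end plate with no external load gives equal and opposite internal forces ±P in the two members. Since α_{steel} > α_{titanium alloy}, heating drives the steel into compression and the titanium alloy into tension.
Equating the net (thermal + elastic) strains gives |α₁ − α₂|·ΔT = P·[1/(A₁E₁) + 1/(A₂E₂)].
|α₁ − α₂|·ΔT = 3.8×10⁻⁶ × 119 = 0.0004522.
1/(A₁E₁) + 1/(A₂E₂) = 1/(650×113×10³) + 1/(285×195×10³) = 3.161×10⁻⁸ N⁻¹.
So P = 0.0004522 / 3.161×10⁻⁸ = 14.31 kN.
σ_{steel} = P/A₂ = 14310/285 = 50.2 MPa, compressive.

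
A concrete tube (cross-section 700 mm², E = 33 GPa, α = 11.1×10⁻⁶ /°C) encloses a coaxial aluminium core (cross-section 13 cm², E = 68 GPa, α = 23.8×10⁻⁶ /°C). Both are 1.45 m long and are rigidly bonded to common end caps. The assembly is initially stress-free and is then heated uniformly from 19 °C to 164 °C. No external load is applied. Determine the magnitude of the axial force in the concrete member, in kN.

P ≈ 33.7 kN (tensile in the concrete)

Equilibrium of a rigid end plate with no external load gives equal and opposite internal forces ±P in the two members. Since α_{aluminium} > α_{concrete}, heating drives the aluminium into compression and the concrete into tension.
Compatibility of the two members (thermal + elastic change equal): (α₁ − α₂)ΔT = P·[1/(A₁E₁) + 1/(A₂E₂)].
|α₁ − α₂|·ΔT = 12.7×10⁻⁶ × 145 = 0.001842.
1/(A₁E₁) + 1/(A₂E₂) = 1/(700×33×10³) + 1/(1300×68×10³) = 5.46×10⁻⁸ N⁻¹.
So P = 0.001842 / 5.46×10⁻⁸ = 33.73 kN.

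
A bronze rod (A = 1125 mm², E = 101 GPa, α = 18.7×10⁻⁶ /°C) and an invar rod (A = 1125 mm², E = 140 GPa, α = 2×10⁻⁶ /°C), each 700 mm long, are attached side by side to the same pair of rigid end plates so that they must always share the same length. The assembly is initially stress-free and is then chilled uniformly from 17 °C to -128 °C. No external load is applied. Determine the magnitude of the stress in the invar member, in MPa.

The bronze has the larger α, so on cooling it would change length more than the invar if both were free. The rigid plates force a common final length, so the bronze is put into tension and the invar into compression, with equal and opposite forces P (no external load).
Compatibility of the two members (thermal + elastic change equal): (α₁ − α₂)ΔT = P·[1/(A₁E₁) + 1/(A₂E₂)].
|α₁ − α₂|·ΔT = 16.7×10⁻⁶ × 145 = 0.002422.
1/(A₁E₁) + 1/(A₂E₂) = 1/(1125×101×10³) + 1/(1125×140×10³) = 1.515×10⁻⁸ N⁻¹.
P = 0.002422 / 1.515×10⁻⁸ = 159800 N = 159.8 kN.
σ_{invar} = P/A₂ = 159800/1125 = 142.1 MPa, compressive.

σ ≈ 142 MPa (compressive)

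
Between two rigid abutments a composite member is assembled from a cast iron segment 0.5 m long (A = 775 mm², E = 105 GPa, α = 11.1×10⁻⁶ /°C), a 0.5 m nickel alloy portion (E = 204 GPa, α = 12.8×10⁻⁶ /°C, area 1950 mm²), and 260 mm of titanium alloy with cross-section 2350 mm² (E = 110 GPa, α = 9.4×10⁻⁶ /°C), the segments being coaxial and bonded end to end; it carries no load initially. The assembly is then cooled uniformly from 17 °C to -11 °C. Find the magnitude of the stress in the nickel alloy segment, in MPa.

Free thermal contraction of the whole bar: Σ αᵢΔT Lᵢ = 11.1×10⁻⁶×28×500 + 12.8×10⁻⁶×28×500 + 9.4×10⁻⁶×28×260 = 0.403 mm.
Since the ends are fixed, an axial force P builds up, equal in every segment, with P · Σ Lᵢ/(AᵢEᵢ) = δ_free.
The series flexibility is Σ Lᵢ/(AᵢEᵢ) = 500/(775×105×10³) + 500/(1950×204×10³) + 260/(2350×110×10³) = 8.407×10⁻⁶ mm/N.
Hence P = δ_free / Σ(L/AE) = 0.403/8.407×10⁻⁶ = 47.94 kN (tensile).
σ_{nickel alloy} = P / A = 47940 / 1950 = 24.58 MPa.

σ ≈ 24.6 MPa (tensile)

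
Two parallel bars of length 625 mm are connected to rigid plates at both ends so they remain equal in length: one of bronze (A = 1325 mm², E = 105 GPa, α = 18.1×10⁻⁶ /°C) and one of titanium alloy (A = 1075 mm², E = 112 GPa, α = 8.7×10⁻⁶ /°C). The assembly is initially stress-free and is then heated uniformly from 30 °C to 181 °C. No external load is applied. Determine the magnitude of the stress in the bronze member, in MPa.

σ ≈ 69.1 MPa (compressive)

The bronze has the larger α, so on heating it would change length more than the titanium alloy if both were free. The rigid plates force a common final length, so the bronze is put into compression and the titanium alloy into tension, with equal and opposite forces P (no external load).
Equating the net (thermal + elastic) strains gives |α₁ − α₂|·ΔT = P·[1/(A₁E₁) + 1/(A₂E₂)].
|α₁ − α₂|·ΔT = 9.4×10⁻⁶ × 151 = 0.001419.
1/(A₁E₁) + 1/(A₂E₂) = 1/(1325×105×10³) + 1/(1075×112×10³) = 1.549×10⁻⁸ N⁻¹.
So P = 0.001419 / 1.549×10⁻⁸ = 91.61 kN.
σ_{bronze} = P/A₁ = 91610/1325 = 69.14 MPa, compressive.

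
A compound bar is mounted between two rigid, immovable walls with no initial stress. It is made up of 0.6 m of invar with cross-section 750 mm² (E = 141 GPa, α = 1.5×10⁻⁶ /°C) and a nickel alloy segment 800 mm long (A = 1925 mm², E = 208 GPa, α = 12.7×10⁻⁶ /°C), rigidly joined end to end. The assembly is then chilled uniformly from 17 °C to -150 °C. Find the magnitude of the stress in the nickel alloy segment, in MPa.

σ ≈ 125 MPa (tensile)

If the supports were absent, the total length change would be Σ αᵢΔT Lᵢ = 1.5×10⁻⁶×167×600 + 12.7×10⁻⁶×167×800 = 1.847 mm.
The rigid supports impose zero overall length change; the single axial force P common to all segments must satisfy P Σ Lᵢ/(AᵢEᵢ) = δ_free.
Σ Lᵢ/(AᵢEᵢ) = 600/(750×141×10³) + 800/(1925×208×10³) = 7.672×10⁻⁶ mm/N.
So P = 1.847 / 7.672×10⁻⁶ = 240.8 kN, tensile.
σ_{nickel alloy} = P / A = 240800 / 1925 = 125.1 MPa.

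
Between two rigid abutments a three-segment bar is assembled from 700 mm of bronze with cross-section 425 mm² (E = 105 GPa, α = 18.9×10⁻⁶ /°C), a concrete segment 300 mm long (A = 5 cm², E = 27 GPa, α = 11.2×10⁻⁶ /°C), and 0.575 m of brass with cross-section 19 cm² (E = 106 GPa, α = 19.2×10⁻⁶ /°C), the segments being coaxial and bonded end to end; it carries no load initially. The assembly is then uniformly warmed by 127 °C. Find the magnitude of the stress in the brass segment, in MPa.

If the supports were absent, the total length change would be Σ αᵢΔT Lᵢ = 18.9×10⁻⁶×127×700 + 11.2×10⁻⁶×127×300 + 19.2×10⁻⁶×127×575 = 3.509 mm.
Since the ends are fixed, an axial force P builds up, equal in every segment, with P · Σ Lᵢ/(AᵢEᵢ) = δ_free.
Σ Lᵢ/(AᵢEᵢ) = 700/(425×105×10³) + 300/(500×27×10³) + 575/(1900×106×10³) = 4.076×10⁻⁵ mm/N.
P = 3.509 / 4.076×10⁻⁵ = 86080 N = 86.08 kN, compressive.
σ_{brass} = P / A = 86080 / 1900 = 45.31 MPa.

σ ≈ 45.3 MPa (compressive)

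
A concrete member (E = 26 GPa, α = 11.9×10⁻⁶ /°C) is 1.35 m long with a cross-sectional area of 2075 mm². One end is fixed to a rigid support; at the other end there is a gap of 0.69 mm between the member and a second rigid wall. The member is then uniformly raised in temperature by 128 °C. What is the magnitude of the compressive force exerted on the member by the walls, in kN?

P ≈ 54.6 kN

If the wall were absent the member would grow by αΔT L = 11.9×10⁻⁶ × 128 × 1350 = 2.056 mm.
This exceeds the 0.69 mm gap, so the wall pushes back. The portion of expansion that must be recovered elastically is δ_free − gap = 2.056 − 0.69 = 1.366 mm.
Compatibility: PL/(AE) = 1.366 mm, so σ = P/A = E × (1.366/1350) = 26.31 MPa.
Force on the wall = σA = 26.31 × 2075 mm² = 54.6 kN.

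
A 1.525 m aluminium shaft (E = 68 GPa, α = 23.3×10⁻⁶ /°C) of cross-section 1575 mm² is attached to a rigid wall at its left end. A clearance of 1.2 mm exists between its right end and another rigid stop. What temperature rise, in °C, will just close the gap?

ΔT ≈ 33.8 °C

The gap closes when αΔT L = 1.2 mm, since the shaft is still unstressed at that instant.
ΔT = 1.2 / (23.3×10⁻⁶ × 1525) = 33.77 °C.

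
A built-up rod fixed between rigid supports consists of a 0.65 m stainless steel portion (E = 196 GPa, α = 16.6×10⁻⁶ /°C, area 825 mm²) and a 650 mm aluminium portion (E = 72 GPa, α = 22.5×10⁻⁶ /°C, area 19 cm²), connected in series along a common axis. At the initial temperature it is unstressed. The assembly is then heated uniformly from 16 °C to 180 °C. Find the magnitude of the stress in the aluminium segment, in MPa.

If the supports were absent, the total length change would be Σ αᵢΔT Lᵢ = 16.6×10⁻⁶×164×650 + 22.5×10⁻⁶×164×650 = 4.168 mm.
Since the ends are fixed, an axial force P builds up, equal in every segment, with P · Σ Lᵢ/(AᵢEᵢ) = δ_free.
Σ Lᵢ/(AᵢEᵢ) = 650/(825×196×10³) + 650/(1900×72×10³) = 8.771×10⁻⁶ mm/N.
Hence P = δ_free / Σ(L/AE) = 4.168/8.771×10⁻⁶ = 475.2 kN (compressive).
σ_{aluminium} = P / A = 475200 / 1900 = 250.1 MPa.

σ ≈ 250 MPa (compressive)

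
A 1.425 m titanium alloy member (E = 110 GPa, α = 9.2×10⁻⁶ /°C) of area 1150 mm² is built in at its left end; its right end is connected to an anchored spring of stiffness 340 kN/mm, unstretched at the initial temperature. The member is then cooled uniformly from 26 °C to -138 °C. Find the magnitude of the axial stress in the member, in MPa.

σ ≈ 132 MPa (tensile)

If the spring were absent the member would shorten by αΔT L = 9.2×10⁻⁶ × 164 × 1425 = 2.15 mm.
Let P be the tensile force in the spring. The member extends elastically by PL/(AE) and the spring stretches by P/k; together these equal δ_free.
So P = δ_free / [L/(AE) + 1/k] = 2.15 / [ 1425/(1150×110×10³) + 1/(340×10³) ].
P = 2.15 / 1.421×10⁻⁵ = 151300 N.
σ = P/A = 151300/1150 = 131.6 MPa.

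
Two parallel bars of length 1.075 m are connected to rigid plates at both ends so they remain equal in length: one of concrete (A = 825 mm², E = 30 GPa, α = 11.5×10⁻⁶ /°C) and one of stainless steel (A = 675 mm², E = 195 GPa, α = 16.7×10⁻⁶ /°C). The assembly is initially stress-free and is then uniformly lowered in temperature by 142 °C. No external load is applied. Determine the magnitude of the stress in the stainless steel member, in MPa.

Equilibrium of a rigid end plate with no external load gives equal and opposite internal forces ±P in the two members. Since α_{stainless steel} > α_{concrete}, cooling drives the stainless steel into tension and the concrete into compression.
Setting the final lengths equal and cancelling L: (α₁ − α₂)ΔT = P/(A₁E₁) + P/(A₂E₂).
|α₁ − α₂|·ΔT = 5.2×10⁻⁶ × 142 = 0.0007384.
1/(A₁E₁) + 1/(A₂E₂) = 1/(825×30×10³) + 1/(675×195×10³) = 4.8×10⁻⁸ N⁻¹.
P = 0.0007384 / 4.8×10⁻⁸ = 15380 N = 15.38 kN.
σ_{stainless steel} = P/A₂ = 15380/675 = 22.79 MPa, tensile.

σ ≈ 22.8 MPa (tensile)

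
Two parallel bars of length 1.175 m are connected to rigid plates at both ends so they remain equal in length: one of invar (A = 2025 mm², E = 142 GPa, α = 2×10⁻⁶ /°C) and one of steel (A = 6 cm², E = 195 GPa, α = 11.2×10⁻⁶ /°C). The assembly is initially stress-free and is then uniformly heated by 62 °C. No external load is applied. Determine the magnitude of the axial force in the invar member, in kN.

P ≈ 47.4 kN (tensile in the invar)

The steel has the larger α, so on heating it would change length more than the invar if both were free. The rigid plates force a common final length, so the steel is put into compression and the invar into tension, with equal and opposite forces P (no external load).
Compatibility of the two members (thermal + elastic change equal): (α₁ − α₂)ΔT = P·[1/(A₁E₁) + 1/(A₂E₂)].
|α₁ − α₂|·ΔT = 9.2×10⁻⁶ × 62 = 0.0005704.
1/(A₁E₁) + 1/(A₂E₂) = 1/(2025×142×10³) + 1/(600×195×10³) = 1.202×10⁻⁸ N⁻¹.
So P = 0.0005704 / 1.202×10⁻⁸ = 47.44 kN.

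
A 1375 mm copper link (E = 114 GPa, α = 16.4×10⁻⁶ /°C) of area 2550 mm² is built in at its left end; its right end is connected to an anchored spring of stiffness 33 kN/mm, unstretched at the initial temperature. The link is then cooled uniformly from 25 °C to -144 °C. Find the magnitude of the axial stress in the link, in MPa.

σ ≈ 42.7 MPa (tensile)

If the spring were absent the link would shorten by αΔT L = 16.4×10⁻⁶ × 169 × 1375 = 3.811 mm.
Let P be the tensile force in the spring. The link extends elastically by PL/(AE) and the spring stretches by P/k; together these equal δ_free.
P [ L/(AE) + 1/k ] = δ_free → P [ 1375/(2550×114×10³) + 1/(33×10³) ] = 3.811.
P = 3.811 / 3.503×10⁻⁵ = 108800 N.
σ = P/A = 108800/2550 = 42.66 MPa.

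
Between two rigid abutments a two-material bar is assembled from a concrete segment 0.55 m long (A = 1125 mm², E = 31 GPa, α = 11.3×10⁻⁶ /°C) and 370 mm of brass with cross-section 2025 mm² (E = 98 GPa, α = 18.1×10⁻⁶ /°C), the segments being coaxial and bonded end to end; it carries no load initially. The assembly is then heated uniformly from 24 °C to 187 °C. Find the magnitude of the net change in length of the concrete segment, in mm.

|ΔL| ≈ 0.869 mm

If the supports were absent, the total length change would be Σ αᵢΔT Lᵢ = 11.3×10⁻⁶×163×550 + 18.1×10⁻⁶×163×370 = 2.105 mm.
The walls prevent any net length change, so an axial force P (same in every segment) develops. Compatibility: P · Σ Lᵢ/(AᵢEᵢ) = δ_free.
The series flexibility is Σ Lᵢ/(AᵢEᵢ) = 550/(1125×31×10³) + 370/(2025×98×10³) = 1.764×10⁻⁵ mm/N.
So P = 2.105 / 1.764×10⁻⁵ = 119.3 kN, compressive.
For the concrete segment, free thermal change = 11.3×10⁻⁶×163×550 = 1.013 mm and elastic change from P = 119300×550/(1125×31×10³) = 1.882 mm; these oppose, so the net change is 0.869 mm (segment shortens).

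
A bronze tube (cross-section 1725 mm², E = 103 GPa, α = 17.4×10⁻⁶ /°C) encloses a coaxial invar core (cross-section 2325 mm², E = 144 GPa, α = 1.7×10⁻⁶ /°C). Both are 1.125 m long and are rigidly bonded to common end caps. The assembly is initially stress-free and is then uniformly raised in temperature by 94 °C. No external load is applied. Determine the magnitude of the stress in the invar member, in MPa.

σ ≈ 73.7 MPa (tensile)

The bronze has the larger α, so on heating it would change length more than the invar if both were free. The rigid plates force a common final length, so the bronze is put into compression and the invar into tension, with equal and opposite forces P (no external load).
Setting the final lengths equal and cancelling L: (α₁ − α₂)ΔT = P/(A₁E₁) + P/(A₂E₂).
|α₁ − α₂|·ΔT = 15.7×10⁻⁶ × 94 = 0.001476.
1/(A₁E₁) + 1/(A₂E₂) = 1/(1725×103×10³) + 1/(2325×144×10³) = 8.615×10⁻⁹ N⁻¹.
So P = 0.001476 / 8.615×10⁻⁹ = 171.3 kN.
σ_{invar} = P/A₂ = 171300/2325 = 73.68 MPa, tensile.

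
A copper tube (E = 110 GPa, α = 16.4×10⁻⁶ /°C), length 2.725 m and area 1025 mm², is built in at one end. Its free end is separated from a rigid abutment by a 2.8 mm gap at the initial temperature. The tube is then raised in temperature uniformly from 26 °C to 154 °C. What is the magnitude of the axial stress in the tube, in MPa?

Free thermal elongation = αΔT L = 16.4×10⁻⁶ × 128 × 2725 = 5.72 mm.
The gap closes (δ_free > 2.8 mm) and the wall then resists a further 5.72 − 2.8 = 2.92 mm of expansion.
That suppressed elongation corresponds to σ = E·Δ/L = 110×10³ × 2.92/2725 = 117.9 MPa.

σ ≈ 118 MPa (compressive)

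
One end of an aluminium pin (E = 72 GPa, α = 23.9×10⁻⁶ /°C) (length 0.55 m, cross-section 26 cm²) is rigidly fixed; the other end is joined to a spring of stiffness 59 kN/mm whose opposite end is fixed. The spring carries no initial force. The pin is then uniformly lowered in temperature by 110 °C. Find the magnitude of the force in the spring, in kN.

The unrestrained thermal change is αΔT L = 23.9×10⁻⁶ × 110 × 550 = 1.446 mm.
Let P be the tensile force in the spring. The pin extends elastically by PL/(AE) and the spring stretches by P/k; together these equal δ_free.
So P = δ_free / [L/(AE) + 1/k] = 1.446 / [ 550/(2600×72×10³) + 1/(59×10³) ].
P = 1.446 / 1.989×10⁻⁵ = 72710 N.

P ≈ 72.7 kN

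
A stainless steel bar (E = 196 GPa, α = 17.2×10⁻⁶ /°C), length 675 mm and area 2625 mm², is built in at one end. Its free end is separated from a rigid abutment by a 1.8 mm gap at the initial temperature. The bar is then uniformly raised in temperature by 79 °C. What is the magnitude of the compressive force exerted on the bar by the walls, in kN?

P ≈ 0 kN

Unrestrained expansion: δ_free = αΔT L = 17.2×10⁻⁶ × 79 × 675 = 0.9172 mm.
Since δ_free = 0.917 mm is less than the 1.8 mm gap, the bar never touches the wall. No axial force develops.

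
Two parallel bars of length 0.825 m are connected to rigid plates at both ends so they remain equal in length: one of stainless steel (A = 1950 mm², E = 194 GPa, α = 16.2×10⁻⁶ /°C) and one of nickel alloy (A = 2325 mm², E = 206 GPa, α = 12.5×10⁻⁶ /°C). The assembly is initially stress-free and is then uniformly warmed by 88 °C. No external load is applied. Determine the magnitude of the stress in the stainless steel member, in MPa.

σ ≈ 35.3 MPa (compressive)

Both members must finish at the same length. With the larger α, the stainless steel tends to over-expand; the plates restrain it, putting the stainless steel in compression and the nickel alloy in tension. With no external load the two internal forces are equal and opposite, magnitude P.
Setting the final lengths equal and cancelling L: (α₁ − α₂)ΔT = P/(A₁E₁) + P/(A₂E₂).
|α₁ − α₂|·ΔT = 3.7×10⁻⁶ × 88 = 0.0003256.
1/(A₁E₁) + 1/(A₂E₂) = 1/(1950×194×10³) + 1/(2325×206×10³) = 4.731×10⁻⁹ N⁻¹.
P = 0.0003256 / 4.731×10⁻⁹ = 68820 N = 68.82 kN.
σ_{stainless steel} = P/A₁ = 68820/1950 = 35.29 MPa, compressive.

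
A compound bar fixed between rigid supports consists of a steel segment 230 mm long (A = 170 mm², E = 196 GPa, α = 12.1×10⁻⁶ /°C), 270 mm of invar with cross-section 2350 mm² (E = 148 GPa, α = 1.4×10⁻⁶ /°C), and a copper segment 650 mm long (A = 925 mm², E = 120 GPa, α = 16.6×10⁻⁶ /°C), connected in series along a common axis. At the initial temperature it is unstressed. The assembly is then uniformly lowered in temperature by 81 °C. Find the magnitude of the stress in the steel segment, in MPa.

σ ≈ 491 MPa (tensile)

With the walls removed the bar would change length by δ_free = Σ αᵢΔT Lᵢ = 12.1×10⁻⁶×81×230 + 1.4×10⁻⁶×81×270 + 16.6×10⁻⁶×81×650 = 1.13 mm.
Since the ends are fixed, an axial force P builds up, equal in every segment, with P · Σ Lᵢ/(AᵢEᵢ) = δ_free.
The series flexibility is Σ Lᵢ/(AᵢEᵢ) = 230/(170×196×10³) + 270/(2350×148×10³) + 650/(925×120×10³) = 1.353×10⁻⁵ mm/N.
So P = 1.13 / 1.353×10⁻⁵ = 83.49 kN, tensile.
σ_{steel} = P / A = 83490 / 170 = 491.1 MPa.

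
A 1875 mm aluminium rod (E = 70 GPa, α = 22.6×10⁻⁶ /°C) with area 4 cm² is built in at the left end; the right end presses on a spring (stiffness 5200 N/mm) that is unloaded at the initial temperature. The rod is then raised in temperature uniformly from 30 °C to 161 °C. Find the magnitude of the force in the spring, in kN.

The unrestrained thermal change is αΔT L = 22.6×10⁻⁶ × 131 × 1875 = 5.551 mm.
With a force P in the spring, the elastic change of the rod is PL/(AE) and that of the spring is P/k; compatibility requires their sum to equal δ_free.
P [ L/(AE) + 1/k ] = δ_free → P [ 1875/(400×70×10³) + 1/(5200) ] = 5.551.
P = 5.551 / 0.0002593 = 21410 N.

P ≈ 21.4 kN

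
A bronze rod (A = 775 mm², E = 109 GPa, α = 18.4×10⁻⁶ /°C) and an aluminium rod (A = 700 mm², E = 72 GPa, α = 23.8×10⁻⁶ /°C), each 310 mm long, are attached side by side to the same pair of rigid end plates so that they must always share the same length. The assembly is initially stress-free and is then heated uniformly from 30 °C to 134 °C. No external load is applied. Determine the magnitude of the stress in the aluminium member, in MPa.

σ ≈ 25.3 MPa (compressive)

Equilibrium of a rigid end plate with no external load gives equal and opposite internal forces ±P in the two members. Since α_{aluminium} > α_{bronze}, heating drives the aluminium into compression and the bronze into tension.
Equating the net (thermal + elastic) strains gives |α₁ − α₂|·ΔT = P·[1/(A₁E₁) + 1/(A₂E₂)].
|α₁ − α₂|·ΔT = 5.4×10⁻⁶ × 104 = 0.0005616.
1/(A₁E₁) + 1/(A₂E₂) = 1/(775×109×10³) + 1/(700×72×10³) = 3.168×10⁻⁸ N⁻¹.
P = 0.0005616 / 3.168×10⁻⁸ = 17730 N = 17.73 kN.
σ_{aluminium} = P/A₂ = 17730/700 = 25.33 MPa, compressive.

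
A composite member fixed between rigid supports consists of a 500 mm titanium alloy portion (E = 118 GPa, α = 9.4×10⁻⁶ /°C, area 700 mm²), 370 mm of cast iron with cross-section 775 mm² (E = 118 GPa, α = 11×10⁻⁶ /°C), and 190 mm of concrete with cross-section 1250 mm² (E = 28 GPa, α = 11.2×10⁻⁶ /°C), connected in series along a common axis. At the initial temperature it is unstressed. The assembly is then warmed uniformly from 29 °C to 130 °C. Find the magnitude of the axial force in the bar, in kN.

P ≈ 70.9 kN (compressive)

With the walls removed the bar would change length by δ_free = Σ αᵢΔT Lᵢ = 9.4×10⁻⁶×101×500 + 11×10⁻⁶×101×370 + 11.2×10⁻⁶×101×190 = 1.101 mm.
Since the ends are fixed, an axial force P builds up, equal in every segment, with P · Σ Lᵢ/(AᵢEᵢ) = δ_free.
The series flexibility is Σ Lᵢ/(AᵢEᵢ) = 500/(700×118×10³) + 370/(775×118×10³) + 190/(1250×28×10³) = 1.553×10⁻⁵ mm/N.
Hence P = δ_free / Σ(L/AE) = 1.101/1.553×10⁻⁵ = 70.89 kN (compressive).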